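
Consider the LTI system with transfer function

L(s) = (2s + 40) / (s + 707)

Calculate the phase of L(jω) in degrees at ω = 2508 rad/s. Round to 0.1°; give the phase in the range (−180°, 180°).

Substitute s = j2508:
Numerator: 2(j2508) + 40 = 40 + j5016
Denominator: (j2508) + 707 = 707 + j2508
|N| = √(40² + 5016²) ≈ 5016.2, ∠N ≈ 89.54°
|D| = √(707² + 2508²) ≈ 2605.7, ∠D ≈ 74.26°
∠L = 89.54° − 74.26° = 15.28°

15.3°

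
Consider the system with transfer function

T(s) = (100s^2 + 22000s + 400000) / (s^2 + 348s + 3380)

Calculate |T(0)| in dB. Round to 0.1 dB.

41.5 dB

T(0) = 400000 / 3380 ≈ 118.34
20 log₁₀(118.34) ≈ 41.46 dB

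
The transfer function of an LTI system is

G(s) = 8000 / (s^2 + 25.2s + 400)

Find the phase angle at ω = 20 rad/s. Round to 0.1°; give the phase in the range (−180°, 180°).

At s = jω = j20:
quadratic: (j20)² + 25.2·j20 + 400 = 0 + j504 → |·| ≈ 504, ∠ ≈ 90.00°
∠G = 0.00° − 90.00° = -90.00°

-90.0°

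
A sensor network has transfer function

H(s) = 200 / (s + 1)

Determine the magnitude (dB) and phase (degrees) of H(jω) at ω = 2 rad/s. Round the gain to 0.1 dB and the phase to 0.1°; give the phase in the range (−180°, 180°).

39.0 dB, -63.4°

At s = jω = j2:
pole (s+1): 1 + j2 → |·| = √(1²+2²) = √5 ≈ 2.2361, ∠ = arctan(2/1) ≈ 63.43°
|H| = 200 / 2.2361 ≈ 89.441
Gain = 20 log₁₀(89.441) ≈ 39.03 dB
∠H = 0.00° − 63.43° = -63.43°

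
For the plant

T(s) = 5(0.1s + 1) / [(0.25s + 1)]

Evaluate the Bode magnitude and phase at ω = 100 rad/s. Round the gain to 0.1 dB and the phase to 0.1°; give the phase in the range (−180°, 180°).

At ω = 100 rad/s:
zero (1 + j100·0.1) = 1 + j10 → |·| ≈ 10.05, ∠ ≈ 84.29°
pole (1 + j100·0.25) = 1 + j25 → |·| ≈ 25.02, ∠ ≈ 87.71°
|T| = 5 · 10.05 / (25.02) ≈ 2.0084
Gain = 20 log₁₀(2.0084) ≈ 6.06 dB
∠T = (84.29°) − (87.71°) = -3.42°

6.1 dB, -3.4°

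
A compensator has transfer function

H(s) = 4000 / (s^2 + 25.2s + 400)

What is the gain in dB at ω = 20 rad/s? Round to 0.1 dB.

At s = jω = j20:
quadratic: (j20)² + 25.2·j20 + 400 = 0 + j504 → |·| ≈ 504, ∠ ≈ 90.00°
|H| = 4000 / 504 ≈ 7.9365
Gain = 20 log₁₀(7.9365) ≈ 17.99 dB

18.0 dB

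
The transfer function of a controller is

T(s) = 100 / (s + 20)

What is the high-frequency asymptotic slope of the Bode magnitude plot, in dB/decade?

Each pole contributes −20 dB/decade at high frequency; each zero contributes +20 dB/decade.
Net: 0 zero(s) − 1 pole(s) → -20 dB/decade.

-20 dB/decade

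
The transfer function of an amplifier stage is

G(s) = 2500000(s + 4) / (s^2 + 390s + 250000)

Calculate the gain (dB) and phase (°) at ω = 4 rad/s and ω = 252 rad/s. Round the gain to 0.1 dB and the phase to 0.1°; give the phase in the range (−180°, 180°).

ω = 4: 35.1 dB, 44.6°; ω = 252: 69.5 dB, 61.3°

At s = jω = j4:
zero (s+4): 4 + j4 → |·| = √(4²+4²) = √32 ≈ 5.6569, ∠ = arctan(4/4) ≈ 45.00°
quadratic: (j4)² + 390·j4 + 250000 = 249984 + j1560 → |·| ≈ 2.4999e+05, ∠ ≈ 0.36°
|G| = 2500000 · 5.6569 / 2.4999e+05 ≈ 56.571
Gain = 20 log₁₀(56.571) ≈ 35.05 dB
∠G = 45.00° − 0.36° = 44.64°

At s = jω = j252:
zero (s+4): 4 + j252 → |·| = √(4²+252²) = √63520 ≈ 252.03, ∠ = arctan(252/4) ≈ 89.09°
quadratic: (j252)² + 390·j252 + 250000 = 186496 + j98280 → |·| ≈ 2.1081e+05, ∠ ≈ 27.79°
|G| = 2500000 · 252.03 / 2.1081e+05 ≈ 2988.8
Gain = 20 log₁₀(2988.8) ≈ 69.51 dB
∠G = 89.09° − 27.79° = 61.30°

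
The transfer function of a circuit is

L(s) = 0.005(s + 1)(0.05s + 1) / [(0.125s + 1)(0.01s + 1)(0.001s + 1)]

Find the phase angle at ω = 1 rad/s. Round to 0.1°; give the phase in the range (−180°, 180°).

At ω = 1 rad/s:
zero (1 + j1·1) = 1 + j1 → |·| ≈ 1.4142, ∠ ≈ 45.00°
zero (1 + j1·0.05) = 1 + j0.05 → |·| ≈ 1.0012, ∠ ≈ 2.86°
pole (1 + j1·0.125) = 1 + j0.125 → |·| ≈ 1.0078, ∠ ≈ 7.13°
pole (1 + j1·0.01) = 1 + j0.01 → |·| ≈ 1, ∠ ≈ 0.57°
pole (1 + j1·0.001) = 1 + j0.001 → |·| ≈ 1, ∠ ≈ 0.06°
∠L = (45.00° + 2.86°) − (7.13° + 0.57° + 0.06°) = 40.10°

40.1°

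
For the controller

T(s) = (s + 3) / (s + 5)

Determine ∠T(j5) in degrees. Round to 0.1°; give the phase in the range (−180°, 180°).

At s = jω = j5:
zero (s+3): 3 + j5 → |·| = √(3²+5²) = √34 ≈ 5.831, ∠ = arctan(5/3) ≈ 59.04°
pole (s+5): 5 + j5 → |·| = √(5²+5²) = √50 ≈ 7.0711, ∠ = arctan(5/5) ≈ 45.00°
∠T = 59.04° − 45.00° = 14.04°

14.0°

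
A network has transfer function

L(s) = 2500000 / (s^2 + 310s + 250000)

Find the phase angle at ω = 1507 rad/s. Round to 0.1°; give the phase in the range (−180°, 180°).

At s = jω = j1507:
quadratic: (j1507)² + 310·j1507 + 250000 = -2021049 + j467170 → |·| ≈ 2.0743e+06, ∠ ≈ 166.98°
∠L = 0.00° − 166.98° = -166.98°

-167.0°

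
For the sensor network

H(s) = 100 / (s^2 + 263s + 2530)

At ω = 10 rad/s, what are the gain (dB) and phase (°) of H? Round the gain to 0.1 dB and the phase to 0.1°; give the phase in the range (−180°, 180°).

Substitute s = j10:
Numerator: 100 = 100 + j0
Denominator: (j10)^2 + 263(j10) + 2530 = 2430 + j2630
|N| = √(100² + 0²) ≈ 100, ∠N ≈ 0.00°
|D| = √(2430² + 2630²) ≈ 3580.8, ∠D ≈ 47.26°
|H| = 100 / 3580.8 ≈ 0.027927
Gain = 20 log₁₀(0.027927) ≈ -31.08 dB
∠H = 0.00° − 47.26° = -47.26°

-31.1 dB, -47.3°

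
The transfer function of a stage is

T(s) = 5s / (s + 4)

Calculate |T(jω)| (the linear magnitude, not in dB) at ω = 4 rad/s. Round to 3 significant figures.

At s = jω = j4:
zero at origin: s = j4 → |·| = 4, ∠ = 90.00°
pole (s+4): 4 + j4 → |·| = √(4²+4²) = √32 ≈ 5.6569, ∠ = arctan(4/4) ≈ 45.00°
|T| = 5 · 4 / 5.6569 ≈ 3.5355

3.54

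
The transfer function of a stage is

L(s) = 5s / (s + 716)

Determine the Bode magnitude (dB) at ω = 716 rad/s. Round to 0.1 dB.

At s = jω = j716:
zero at origin: s = j716 → |·| = 716, ∠ = 90.00°
pole (s+716): 716 + j716 → |·| = √(716²+716²) = √1025312 ≈ 1012.6, ∠ = arctan(716/716) ≈ 45.00°
|L| = 5 · 716 / 1012.6 ≈ 3.5355
Gain = 20 log₁₀(3.5355) ≈ 10.97 dB

11.0 dB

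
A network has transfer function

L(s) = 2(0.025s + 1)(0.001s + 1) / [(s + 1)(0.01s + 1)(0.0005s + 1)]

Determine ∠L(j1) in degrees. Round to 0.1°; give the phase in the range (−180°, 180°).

-44.1°

At ω = 1 rad/s:
zero (1 + j1·0.025) = 1 + j0.025 → |·| ≈ 1.0003, ∠ ≈ 1.43°
zero (1 + j1·0.001) = 1 + j0.001 → |·| ≈ 1, ∠ ≈ 0.06°
pole (1 + j1·1) = 1 + j1 → |·| ≈ 1.4142, ∠ ≈ 45.00°
pole (1 + j1·0.01) = 1 + j0.01 → |·| ≈ 1, ∠ ≈ 0.57°
pole (1 + j1·0.0005) = 1 + j0.0005 → |·| ≈ 1, ∠ ≈ 0.03°
∠L = (1.43° + 0.06°) − (45.00° + 0.57° + 0.03°) = -44.11°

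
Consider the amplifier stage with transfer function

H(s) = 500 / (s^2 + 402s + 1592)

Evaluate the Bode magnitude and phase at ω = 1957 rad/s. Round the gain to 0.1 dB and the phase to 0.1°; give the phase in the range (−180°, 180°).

Substitute s = j1957:
Numerator: 500 = 500 + j0
Denominator: (j1957)^2 + 402(j1957) + 1592 = -3828257 + j786714
|N| = √(500² + 0²) ≈ 500, ∠N ≈ 0.00°
|D| = √(3828257² + 786714²) ≈ 3.9083e+06, ∠D ≈ 168.39°
|H| = 500 / 3.9083e+06 ≈ 0.00012793
Gain = 20 log₁₀(0.00012793) ≈ -77.86 dB
∠H = 0.00° − 168.39° = -168.39°

-77.9 dB, -168.4°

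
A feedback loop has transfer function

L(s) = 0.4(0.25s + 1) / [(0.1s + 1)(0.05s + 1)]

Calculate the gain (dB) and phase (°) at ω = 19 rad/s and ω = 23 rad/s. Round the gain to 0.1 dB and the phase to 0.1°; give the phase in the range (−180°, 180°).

ω = 19: -3.7 dB, -27.7°; ω = 23: -4.3 dB, -35.4°

At ω = 19 rad/s:
zero (1 + j19·0.25) = 1 + j4.75 → |·| ≈ 4.8541, ∠ ≈ 78.11°
pole (1 + j19·0.1) = 1 + j1.9 → |·| ≈ 2.1471, ∠ ≈ 62.24°
pole (1 + j19·0.05) = 1 + j0.95 → |·| ≈ 1.3793, ∠ ≈ 43.53°
|L| = 0.4 · 4.8541 / (2.1471 · 1.3793) ≈ 0.65563
Gain = 20 log₁₀(0.65563) ≈ -3.67 dB
∠L = (78.11°) − (62.24° + 43.53°) = -27.66°

At ω = 23 rad/s:
zero (1 + j23·0.25) = 1 + j5.75 → |·| ≈ 5.8363, ∠ ≈ 80.13°
pole (1 + j23·0.1) = 1 + j2.3 → |·| ≈ 2.508, ∠ ≈ 66.50°
pole (1 + j23·0.05) = 1 + j1.15 → |·| ≈ 1.524, ∠ ≈ 48.99°
|L| = 0.4 · 5.8363 / (2.508 · 1.524) ≈ 0.61078
Gain = 20 log₁₀(0.61078) ≈ -4.28 dB
∠L = (80.13°) − (66.50° + 48.99°) = -35.36°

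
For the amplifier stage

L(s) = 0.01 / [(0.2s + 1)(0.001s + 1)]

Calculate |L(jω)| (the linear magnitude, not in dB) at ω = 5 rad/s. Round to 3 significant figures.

0.00707

At ω = 5 rad/s:
pole (1 + j5·0.2) = 1 + j1 → |·| ≈ 1.4142, ∠ ≈ 45.00°
pole (1 + j5·0.001) = 1 + j0.005 → |·| ≈ 1, ∠ ≈ 0.29°
|L| = 0.01 · 1 / (1.4142 · 1) ≈ 0.0070711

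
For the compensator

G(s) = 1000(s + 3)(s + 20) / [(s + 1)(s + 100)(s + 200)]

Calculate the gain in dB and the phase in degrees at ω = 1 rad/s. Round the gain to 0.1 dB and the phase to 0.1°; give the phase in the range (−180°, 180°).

At s = jω = j1:
zero (s+3): 3 + j1 → |·| = √(3²+1²) = √10 ≈ 3.1623, ∠ = arctan(1/3) ≈ 18.43°
zero (s+20): 20 + j1 → |·| = √(20²+1²) = √401 ≈ 20.025, ∠ = arctan(1/20) ≈ 2.86°
pole (s+1): 1 + j1 → |·| = √(1²+1²) = √2 ≈ 1.4142, ∠ = arctan(1/1) ≈ 45.00°
pole (s+100): 100 + j1 → |·| = √(100²+1²) = √10001 ≈ 100, ∠ = arctan(1/100) ≈ 0.57°
pole (s+200): 200 + j1 → |·| = √(200²+1²) = √40001 ≈ 200, ∠ = arctan(1/200) ≈ 0.29°
|G| = 1000 · 63.325 / 28284 ≈ 2.2389
Gain = 20 log₁₀(2.2389) ≈ 7.00 dB
∠G = 21.29° − 45.86° = -24.57°

7.0 dB, -24.6°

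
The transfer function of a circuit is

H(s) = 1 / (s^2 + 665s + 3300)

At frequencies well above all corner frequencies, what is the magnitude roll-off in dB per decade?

-40 dB/decade

Each pole contributes −20 dB/decade at high frequency; each zero contributes +20 dB/decade.
Net: 0 zero(s) − 2 pole(s) → -40 dB/decade.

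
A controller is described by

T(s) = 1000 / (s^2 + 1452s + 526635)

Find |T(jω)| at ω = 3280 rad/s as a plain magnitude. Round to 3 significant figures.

8.86e-05

Substitute s = j3280:
Numerator: 1000 = 1000 + j0
Denominator: (j3280)^2 + 1452(j3280) + 526635 = -10231765 + j4762560
|N| = √(1000² + 0²) ≈ 1000, ∠N ≈ 0.00°
|D| = √(10231765² + 4762560²) ≈ 1.1286e+07, ∠D ≈ 155.04°
|T| = 1000 / 1.1286e+07 ≈ 8.8605e-05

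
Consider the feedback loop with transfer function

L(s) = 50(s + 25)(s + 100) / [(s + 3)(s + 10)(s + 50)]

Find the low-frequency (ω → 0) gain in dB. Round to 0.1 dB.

L(0) = 50·25·100 / (3·10·50) ≈ 83.333
20 log₁₀(83.333) ≈ 38.42 dB

38.4 dB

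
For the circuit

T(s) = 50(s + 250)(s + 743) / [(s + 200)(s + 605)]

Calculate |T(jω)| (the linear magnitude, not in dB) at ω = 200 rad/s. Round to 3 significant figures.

At s = jω = j200:
zero (s+250): 250 + j200 → |·| = √(250²+200²) = √102500 ≈ 320.16, ∠ = arctan(200/250) ≈ 38.66°
zero (s+743): 743 + j200 → |·| = √(743²+200²) = √592049 ≈ 769.45, ∠ = arctan(200/743) ≈ 15.07°
pole (s+200): 200 + j200 → |·| = √(200²+200²) = √80000 ≈ 282.84, ∠ = arctan(200/200) ≈ 45.00°
pole (s+605): 605 + j200 → |·| = √(605²+200²) = √406025 ≈ 637.2, ∠ = arctan(200/605) ≈ 18.29°
|T| = 50 · 2.4635e+05 / 1.8023e+05 ≈ 68.343

68.3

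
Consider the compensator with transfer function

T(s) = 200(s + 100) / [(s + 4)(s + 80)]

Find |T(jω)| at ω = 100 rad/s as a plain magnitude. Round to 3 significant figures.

At s = jω = j100:
zero (s+100): 100 + j100 → |·| = √(100²+100²) = √20000 ≈ 141.42, ∠ = arctan(100/100) ≈ 45.00°
pole (s+4): 4 + j100 → |·| = √(4²+100²) = √10016 ≈ 100.08, ∠ = arctan(100/4) ≈ 87.71°
pole (s+80): 80 + j100 → |·| = √(80²+100²) = √16400 ≈ 128.06, ∠ = arctan(100/80) ≈ 51.34°
|T| = 200 · 141.42 / 12816 ≈ 2.2069

2.21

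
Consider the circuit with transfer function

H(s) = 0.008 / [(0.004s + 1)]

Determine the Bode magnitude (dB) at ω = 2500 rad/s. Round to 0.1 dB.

At ω = 2500 rad/s:
pole (1 + j2500·0.004) = 1 + j10 → |·| ≈ 10.05, ∠ ≈ 84.29°
|H| = 0.008 · 1 / (10.05) ≈ 0.00079602
Gain = 20 log₁₀(0.00079602) ≈ -61.98 dB

-62.0 dB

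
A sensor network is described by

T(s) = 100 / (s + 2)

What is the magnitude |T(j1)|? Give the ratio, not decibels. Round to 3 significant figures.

At s = jω = j1:
pole (s+2): 2 + j1 → |·| = √(2²+1²) = √5 ≈ 2.2361, ∠ = arctan(1/2) ≈ 26.57°
|T| = 100 / 2.2361 ≈ 44.721

44.7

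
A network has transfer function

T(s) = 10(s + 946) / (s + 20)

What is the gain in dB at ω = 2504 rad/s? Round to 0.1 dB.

20.6 dB

At s = jω = j2504:
zero (s+946): 946 + j2504 → |·| = √(946²+2504²) = √7164932 ≈ 2676.7, ∠ = arctan(2504/946) ≈ 69.30°
pole (s+20): 20 + j2504 → |·| = √(20²+2504²) = √6270416 ≈ 2504.1, ∠ = arctan(2504/20) ≈ 89.54°
|T| = 10 · 2676.7 / 2504.1 ≈ 10.689
Gain = 20 log₁₀(10.689) ≈ 20.58 dB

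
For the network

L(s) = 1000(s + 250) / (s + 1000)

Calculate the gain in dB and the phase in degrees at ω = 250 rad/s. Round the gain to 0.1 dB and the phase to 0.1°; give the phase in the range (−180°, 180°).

At s = jω = j250:
zero (s+250): 250 + j250 → |·| = √(250²+250²) = √125000 ≈ 353.55, ∠ = arctan(250/250) ≈ 45.00°
pole (s+1000): 1000 + j250 → |·| = √(1000²+250²) = √1062500 ≈ 1030.8, ∠ = arctan(250/1000) ≈ 14.04°
|L| = 1000 · 353.55 / 1030.8 ≈ 342.99
Gain = 20 log₁₀(342.99) ≈ 50.71 dB
∠L = 45.00° − 14.04° = 30.96°

50.7 dB, 31.0°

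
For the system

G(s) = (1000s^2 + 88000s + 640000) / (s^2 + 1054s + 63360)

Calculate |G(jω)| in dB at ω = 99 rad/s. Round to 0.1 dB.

Substitute s = j99:
Numerator: 1000(j99)^2 + 88000(j99) + 640000 = -9161000 + j8712000
Denominator: (j99)^2 + 1054(j99) + 63360 = 53559 + j104346
|N| = √(9161000² + 8712000²) ≈ 1.2642e+07, ∠N ≈ 136.44°
|D| = √(53559² + 104346²) ≈ 1.1729e+05, ∠D ≈ 62.83°
|G| = 1.2642e+07 / 1.1729e+05 ≈ 107.78
Gain = 20 log₁₀(107.78) ≈ 40.65 dB

40.7 dB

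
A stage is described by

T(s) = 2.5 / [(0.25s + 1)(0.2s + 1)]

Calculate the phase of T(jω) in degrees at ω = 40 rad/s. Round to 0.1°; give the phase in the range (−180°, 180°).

At ω = 40 rad/s:
pole (1 + j40·0.25) = 1 + j10 → |·| ≈ 10.05, ∠ ≈ 84.29°
pole (1 + j40·0.2) = 1 + j8 → |·| ≈ 8.0623, ∠ ≈ 82.87°
∠T = (0°) − (84.29° + 82.87°) = -167.16°

-167.2°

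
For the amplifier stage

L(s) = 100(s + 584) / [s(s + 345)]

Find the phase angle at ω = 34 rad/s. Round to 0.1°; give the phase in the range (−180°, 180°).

-92.3°

At s = jω = j34:
zero (s+584): 584 + j34 → |·| = √(584²+34²) = √342212 ≈ 584.99, ∠ = arctan(34/584) ≈ 3.33°
pole (s+345): 345 + j34 → |·| = √(345²+34²) = √120181 ≈ 346.67, ∠ = arctan(34/345) ≈ 5.63°
pole at origin: |s| = 34, ∠ = 90.00° (in denominator)
∠L = 3.33° − 95.63° = -92.30°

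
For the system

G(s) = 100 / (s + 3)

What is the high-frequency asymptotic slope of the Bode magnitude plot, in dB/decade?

-20 dB/decade

Each pole contributes −20 dB/decade at high frequency; each zero contributes +20 dB/decade.
Net: 0 zero(s) − 1 pole(s) → -20 dB/decade.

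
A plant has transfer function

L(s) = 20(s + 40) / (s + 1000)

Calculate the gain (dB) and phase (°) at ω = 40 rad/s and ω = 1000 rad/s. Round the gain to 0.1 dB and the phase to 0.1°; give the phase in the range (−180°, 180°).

ω = 40: 1.1 dB, 42.7°; ω = 1000: 23.0 dB, 42.7°

At s = jω = j40:
zero (s+40): 40 + j40 → |·| = √(40²+40²) = √3200 ≈ 56.569, ∠ = arctan(40/40) ≈ 45.00°
pole (s+1000): 1000 + j40 → |·| = √(1000²+40²) = √1001600 ≈ 1000.8, ∠ = arctan(40/1000) ≈ 2.29°
|L| = 20 · 56.569 / 1000.8 ≈ 1.1305
Gain = 20 log₁₀(1.1305) ≈ 1.07 dB
∠L = 45.00° − 2.29° = 42.71°

At s = jω = j1000:
zero (s+40): 40 + j1000 → |·| = √(40²+1000²) = √1001600 ≈ 1000.8, ∠ = arctan(1000/40) ≈ 87.71°
pole (s+1000): 1000 + j1000 → |·| = √(1000²+1000²) = √2000000 ≈ 1414.2, ∠ = arctan(1000/1000) ≈ 45.00°
|L| = 20 · 1000.8 / 1414.2 ≈ 14.154
Gain = 20 log₁₀(14.154) ≈ 23.02 dB
∠L = 87.71° − 45.00° = 42.71°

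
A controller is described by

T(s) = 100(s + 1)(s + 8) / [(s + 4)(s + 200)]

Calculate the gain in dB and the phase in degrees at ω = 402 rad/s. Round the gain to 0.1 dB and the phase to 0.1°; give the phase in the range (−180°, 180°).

At s = jω = j402:
zero (s+1): 1 + j402 → |·| = √(1²+402²) = √161605 ≈ 402, ∠ = arctan(402/1) ≈ 89.86°
zero (s+8): 8 + j402 → |·| = √(8²+402²) = √161668 ≈ 402.08, ∠ = arctan(402/8) ≈ 88.86°
pole (s+4): 4 + j402 → |·| = √(4²+402²) = √161620 ≈ 402.02, ∠ = arctan(402/4) ≈ 89.43°
pole (s+200): 200 + j402 → |·| = √(200²+402²) = √201604 ≈ 449, ∠ = arctan(402/200) ≈ 63.55°
|T| = 100 · 1.6164e+05 / 1.8051e+05 ≈ 89.546
Gain = 20 log₁₀(89.546) ≈ 39.04 dB
∠T = 178.72° − 152.98° = 25.74°

39.0 dB, 25.7°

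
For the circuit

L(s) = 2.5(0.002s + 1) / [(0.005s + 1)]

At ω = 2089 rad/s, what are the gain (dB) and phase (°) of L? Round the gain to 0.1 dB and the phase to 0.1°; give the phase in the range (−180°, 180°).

0.2 dB, -8.0°

At ω = 2089 rad/s:
zero (1 + j2089·0.002) = 1 + j4.178 → |·| ≈ 4.296, ∠ ≈ 76.54°
pole (1 + j2089·0.005) = 1 + j10.445 → |·| ≈ 10.493, ∠ ≈ 84.53°
|L| = 2.5 · 4.296 / (10.493) ≈ 1.0235
Gain = 20 log₁₀(1.0235) ≈ 0.20 dB
∠L = (76.54°) − (84.53°) = -7.99°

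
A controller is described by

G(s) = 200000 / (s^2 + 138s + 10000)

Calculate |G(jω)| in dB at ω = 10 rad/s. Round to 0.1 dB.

26.0 dB

At s = jω = j10:
quadratic: (j10)² + 138·j10 + 10000 = 9900 + j1380 → |·| ≈ 9995.7, ∠ ≈ 7.94°
|G| = 200000 / 9995.7 ≈ 20.009
Gain = 20 log₁₀(20.009) ≈ 26.02 dB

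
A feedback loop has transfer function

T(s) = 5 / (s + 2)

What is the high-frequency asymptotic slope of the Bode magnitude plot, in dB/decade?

-20 dB/decade

Each pole contributes −20 dB/decade at high frequency; each zero contributes +20 dB/decade.
Net: 0 zero(s) − 1 pole(s) → -20 dB/decade.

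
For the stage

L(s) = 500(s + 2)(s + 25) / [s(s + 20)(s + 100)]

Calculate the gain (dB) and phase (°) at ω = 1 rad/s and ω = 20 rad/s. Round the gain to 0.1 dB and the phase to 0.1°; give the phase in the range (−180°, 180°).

At s = jω = j1:
zero (s+2): 2 + j1 → |·| = √(2²+1²) = √5 ≈ 2.2361, ∠ = arctan(1/2) ≈ 26.57°
zero (s+25): 25 + j1 → |·| = √(25²+1²) = √626 ≈ 25.02, ∠ = arctan(1/25) ≈ 2.29°
pole (s+20): 20 + j1 → |·| = √(20²+1²) = √401 ≈ 20.025, ∠ = arctan(1/20) ≈ 2.86°
pole (s+100): 100 + j1 → |·| = √(100²+1²) = √10001 ≈ 100, ∠ = arctan(1/100) ≈ 0.57°
pole at origin: |s| = 1, ∠ = 90.00° (in denominator)
|L| = 500 · 55.947 / 2002.5 ≈ 13.969
Gain = 20 log₁₀(13.969) ≈ 22.90 dB
∠L = 28.86° − 93.43° = -64.57°

At s = jω = j20:
zero (s+2): 2 + j20 → |·| = √(2²+20²) = √404 ≈ 20.1, ∠ = arctan(20/2) ≈ 84.29°
zero (s+25): 25 + j20 → |·| = √(25²+20²) = √1025 ≈ 32.016, ∠ = arctan(20/25) ≈ 38.66°
pole (s+20): 20 + j20 → |·| = √(20²+20²) = √800 ≈ 28.284, ∠ = arctan(20/20) ≈ 45.00°
pole (s+100): 100 + j20 → |·| = √(100²+20²) = √10400 ≈ 101.98, ∠ = arctan(20/100) ≈ 11.31°
pole at origin: |s| = 20, ∠ = 90.00° (in denominator)
|L| = 500 · 643.52 / 57688 ≈ 5.5776
Gain = 20 log₁₀(5.5776) ≈ 14.93 dB
∠L = 122.95° − 146.31° = -23.36°

ω = 1: 22.9 dB, -64.6°; ω = 20: 14.9 dB, -23.4°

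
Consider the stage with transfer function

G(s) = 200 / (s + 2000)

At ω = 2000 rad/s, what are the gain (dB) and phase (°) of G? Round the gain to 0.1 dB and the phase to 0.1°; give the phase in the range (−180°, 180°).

Substitute s = j2000:
Numerator: 200 = 200 + j0
Denominator: (j2000) + 2000 = 2000 + j2000
|N| = √(200² + 0²) ≈ 200, ∠N ≈ 0.00°
|D| = √(2000² + 2000²) ≈ 2828.4, ∠D ≈ 45.00°
|G| = 200 / 2828.4 ≈ 0.070711
Gain = 20 log₁₀(0.070711) ≈ -23.01 dB
∠G = 0.00° − 45.00° = -45.00°

-23.0 dB, -45.0°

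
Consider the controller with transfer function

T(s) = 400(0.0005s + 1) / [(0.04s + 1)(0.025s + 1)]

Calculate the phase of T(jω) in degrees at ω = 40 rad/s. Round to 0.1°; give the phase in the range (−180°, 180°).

At ω = 40 rad/s:
zero (1 + j40·0.0005) = 1 + j0.02 → |·| ≈ 1.0002, ∠ ≈ 1.15°
pole (1 + j40·0.04) = 1 + j1.6 → |·| ≈ 1.8868, ∠ ≈ 57.99°
pole (1 + j40·0.025) = 1 + j1 → |·| ≈ 1.4142, ∠ ≈ 45.00°
∠T = (1.15°) − (57.99° + 45.00°) = -101.84°

-101.8°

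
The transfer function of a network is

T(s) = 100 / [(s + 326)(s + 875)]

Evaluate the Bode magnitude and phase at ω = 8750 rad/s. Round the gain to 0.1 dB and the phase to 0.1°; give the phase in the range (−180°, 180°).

At s = jω = j8750:
pole (s+326): 326 + j8750 → |·| = √(326²+8750²) = √76668776 ≈ 8756.1, ∠ = arctan(8750/326) ≈ 87.87°
pole (s+875): 875 + j8750 → |·| = √(875²+8750²) = √77328125 ≈ 8793.6, ∠ = arctan(8750/875) ≈ 84.29°
|T| = 100 / 7.6998e+07 ≈ 1.2987e-06
Gain = 20 log₁₀(1.2987e-06) ≈ -117.73 dB
∠T = 0.00° − 172.16° = -172.16°

-117.7 dB, -172.2°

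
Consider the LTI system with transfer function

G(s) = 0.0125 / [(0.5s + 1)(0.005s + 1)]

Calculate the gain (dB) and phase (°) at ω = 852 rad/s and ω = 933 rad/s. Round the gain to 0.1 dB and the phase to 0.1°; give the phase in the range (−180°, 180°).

At ω = 852 rad/s:
pole (1 + j852·0.5) = 1 + j426 → |·| ≈ 426, ∠ ≈ 89.87°
pole (1 + j852·0.005) = 1 + j4.26 → |·| ≈ 4.3758, ∠ ≈ 76.79°
|G| = 0.0125 · 1 / (426 · 4.3758) ≈ 6.7057e-06
Gain = 20 log₁₀(6.7057e-06) ≈ -103.47 dB
∠G = (0°) − (89.87° + 76.79°) = -166.66°

At ω = 933 rad/s:
pole (1 + j933·0.5) = 1 + j466.5 → |·| ≈ 466.5, ∠ ≈ 89.88°
pole (1 + j933·0.005) = 1 + j4.665 → |·| ≈ 4.771, ∠ ≈ 77.90°
|G| = 0.0125 · 1 / (466.5 · 4.771) ≈ 5.6163e-06
Gain = 20 log₁₀(5.6163e-06) ≈ -105.01 dB
∠G = (0°) − (89.88° + 77.90°) = -167.78°

ω = 852: -103.5 dB, -166.7°; ω = 933: -105.0 dB, -167.8°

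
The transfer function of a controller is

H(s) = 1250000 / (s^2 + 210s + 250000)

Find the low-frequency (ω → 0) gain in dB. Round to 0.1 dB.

14.0 dB

H(0) = 1250000 / 250000 = 5
20 log₁₀(5) ≈ 13.98 dB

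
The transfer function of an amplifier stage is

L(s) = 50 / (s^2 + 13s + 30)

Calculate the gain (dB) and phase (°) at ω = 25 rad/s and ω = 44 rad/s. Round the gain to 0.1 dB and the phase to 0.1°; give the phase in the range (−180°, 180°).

ω = 25: -22.6 dB, -151.4°; ω = 44: -32.0 dB, -163.3°

Substitute s = j25:
Numerator: 50 = 50 + j0
Denominator: (j25)^2 + 13(j25) + 30 = -595 + j325
|N| = √(50² + 0²) ≈ 50, ∠N ≈ 0.00°
|D| = √(595² + 325²) ≈ 677.97, ∠D ≈ 151.36°
|L| = 50 / 677.97 ≈ 0.07375
Gain = 20 log₁₀(0.07375) ≈ -22.64 dB
∠L = 0.00° − 151.36° = -151.36°

Substitute s = j44:
Numerator: 50 = 50 + j0
Denominator: (j44)^2 + 13(j44) + 30 = -1906 + j572
|N| = √(50² + 0²) ≈ 50, ∠N ≈ 0.00°
|D| = √(1906² + 572²) ≈ 1990, ∠D ≈ 163.30°
|L| = 50 / 1990 ≈ 0.025126
Gain = 20 log₁₀(0.025126) ≈ -32.00 dB
∠L = 0.00° − 163.30° = -163.30°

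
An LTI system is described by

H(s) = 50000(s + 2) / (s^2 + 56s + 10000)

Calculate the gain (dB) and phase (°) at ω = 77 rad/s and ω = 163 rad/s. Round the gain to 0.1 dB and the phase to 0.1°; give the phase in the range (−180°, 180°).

At s = jω = j77:
zero (s+2): 2 + j77 → |·| = √(2²+77²) = √5933 ≈ 77.026, ∠ = arctan(77/2) ≈ 88.51°
quadratic: (j77)² + 56·j77 + 10000 = 4071 + j4312 → |·| ≈ 5930.1, ∠ ≈ 46.65°
|H| = 50000 · 77.026 / 5930.1 ≈ 649.45
Gain = 20 log₁₀(649.45) ≈ 56.25 dB
∠H = 88.51° − 46.65° = 41.86°

At s = jω = j163:
zero (s+2): 2 + j163 → |·| = √(2²+163²) = √26573 ≈ 163.01, ∠ = arctan(163/2) ≈ 89.30°
quadratic: (j163)² + 56·j163 + 10000 = -16569 + j9128 → |·| ≈ 18917, ∠ ≈ 151.15°
|H| = 50000 · 163.01 / 18917 ≈ 430.86
Gain = 20 log₁₀(430.86) ≈ 52.69 dB
∠H = 89.30° − 151.15° = -61.85°

ω = 77: 56.3 dB, 41.9°; ω = 163: 52.7 dB, -61.9°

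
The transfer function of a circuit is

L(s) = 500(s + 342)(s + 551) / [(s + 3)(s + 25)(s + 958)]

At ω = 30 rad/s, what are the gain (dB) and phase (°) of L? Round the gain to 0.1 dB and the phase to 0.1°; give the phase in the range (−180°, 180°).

At s = jω = j30:
zero (s+342): 342 + j30 → |·| = √(342²+30²) = √117864 ≈ 343.31, ∠ = arctan(30/342) ≈ 5.01°
zero (s+551): 551 + j30 → |·| = √(551²+30²) = √304501 ≈ 551.82, ∠ = arctan(30/551) ≈ 3.12°
pole (s+3): 3 + j30 → |·| = √(3²+30²) = √909 ≈ 30.15, ∠ = arctan(30/3) ≈ 84.29°
pole (s+25): 25 + j30 → |·| = √(25²+30²) = √1525 ≈ 39.051, ∠ = arctan(30/25) ≈ 50.19°
pole (s+958): 958 + j30 → |·| = √(958²+30²) = √918664 ≈ 958.47, ∠ = arctan(30/958) ≈ 1.79°
|L| = 500 · 1.8945e+05 / 1.1285e+06 ≈ 83.939
Gain = 20 log₁₀(83.939) ≈ 38.48 dB
∠L = 8.13° − 136.27° = -128.14°

38.5 dB, -128.1°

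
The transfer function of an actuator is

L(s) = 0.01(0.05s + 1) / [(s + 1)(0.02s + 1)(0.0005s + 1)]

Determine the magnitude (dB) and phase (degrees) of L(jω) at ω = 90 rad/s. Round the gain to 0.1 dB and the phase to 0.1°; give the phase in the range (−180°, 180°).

At ω = 90 rad/s:
zero (1 + j90·0.05) = 1 + j4.5 → |·| ≈ 4.6098, ∠ ≈ 77.47°
pole (1 + j90·1) = 1 + j90 → |·| ≈ 90.006, ∠ ≈ 89.36°
pole (1 + j90·0.02) = 1 + j1.8 → |·| ≈ 2.0591, ∠ ≈ 60.95°
pole (1 + j90·0.0005) = 1 + j0.045 → |·| ≈ 1.001, ∠ ≈ 2.58°
|L| = 0.01 · 4.6098 / (90.006 · 2.0591 · 1.001) ≈ 0.00024848
Gain = 20 log₁₀(0.00024848) ≈ -72.09 dB
∠L = (77.47°) − (89.36° + 60.95° + 2.58°) = -75.42°

-72.1 dB, -75.4°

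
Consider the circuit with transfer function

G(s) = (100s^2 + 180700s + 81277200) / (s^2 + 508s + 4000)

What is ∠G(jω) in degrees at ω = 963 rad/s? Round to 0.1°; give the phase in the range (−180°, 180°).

Substitute s = j963:
Numerator: 100(j963)^2 + 180700(j963) + 81277200 = -11459700 + j174014100
Denominator: (j963)^2 + 508(j963) + 4000 = -923369 + j489204
|N| = √(11459700² + 174014100²) ≈ 1.7439e+08, ∠N ≈ 93.77°
|D| = √(923369² + 489204²) ≈ 1.045e+06, ∠D ≈ 152.09°
∠G = 93.77° − 152.09° = -58.32°

-58.3°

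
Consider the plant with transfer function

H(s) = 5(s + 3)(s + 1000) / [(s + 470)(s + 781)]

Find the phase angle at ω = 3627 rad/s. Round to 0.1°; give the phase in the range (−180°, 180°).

4.1°

At s = jω = j3627:
zero (s+3): 3 + j3627 → |·| = √(3²+3627²) = √13155138 ≈ 3627, ∠ = arctan(3627/3) ≈ 89.95°
zero (s+1000): 1000 + j3627 → |·| = √(1000²+3627²) = √14155129 ≈ 3762.3, ∠ = arctan(3627/1000) ≈ 74.59°
pole (s+470): 470 + j3627 → |·| = √(470²+3627²) = √13376029 ≈ 3657.3, ∠ = arctan(3627/470) ≈ 82.62°
pole (s+781): 781 + j3627 → |·| = √(781²+3627²) = √13765090 ≈ 3710.1, ∠ = arctan(3627/781) ≈ 77.85°
∠H = 164.54° − 160.47° = 4.07°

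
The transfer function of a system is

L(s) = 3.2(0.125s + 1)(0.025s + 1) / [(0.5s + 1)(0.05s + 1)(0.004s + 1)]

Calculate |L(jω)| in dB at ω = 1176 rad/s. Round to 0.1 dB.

At ω = 1176 rad/s:
zero (1 + j1176·0.125) = 1 + j147 → |·| ≈ 147, ∠ ≈ 89.61°
zero (1 + j1176·0.025) = 1 + j29.4 → |·| ≈ 29.417, ∠ ≈ 88.05°
pole (1 + j1176·0.5) = 1 + j588 → |·| ≈ 588, ∠ ≈ 89.90°
pole (1 + j1176·0.05) = 1 + j58.8 → |·| ≈ 58.809, ∠ ≈ 89.03°
pole (1 + j1176·0.004) = 1 + j4.704 → |·| ≈ 4.8091, ∠ ≈ 78.00°
|L| = 3.2 · 147 · 29.417 / (588 · 58.809 · 4.8091) ≈ 0.083211
Gain = 20 log₁₀(0.083211) ≈ -21.60 dB

-21.6 dB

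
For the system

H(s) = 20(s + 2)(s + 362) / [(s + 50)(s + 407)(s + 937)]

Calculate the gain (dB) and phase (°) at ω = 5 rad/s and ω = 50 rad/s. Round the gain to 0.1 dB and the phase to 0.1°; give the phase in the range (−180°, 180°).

ω = 5: -53.8 dB, 62.3°; ω = 50: -37.4 dB, 40.5°

At s = jω = j5:
zero (s+2): 2 + j5 → |·| = √(2²+5²) = √29 ≈ 5.3852, ∠ = arctan(5/2) ≈ 68.20°
zero (s+362): 362 + j5 → |·| = √(362²+5²) = √131069 ≈ 362.03, ∠ = arctan(5/362) ≈ 0.79°
pole (s+50): 50 + j5 → |·| = √(50²+5²) = √2525 ≈ 50.249, ∠ = arctan(5/50) ≈ 5.71°
pole (s+407): 407 + j5 → |·| = √(407²+5²) = √165674 ≈ 407.03, ∠ = arctan(5/407) ≈ 0.70°
pole (s+937): 937 + j5 → |·| = √(937²+5²) = √877994 ≈ 937.01, ∠ = arctan(5/937) ≈ 0.31°
|H| = 20 · 1949.6 / 1.9165e+07 ≈ 0.0020345
Gain = 20 log₁₀(0.0020345) ≈ -53.83 dB
∠H = 68.99° − 6.72° = 62.27°

At s = jω = j50:
zero (s+2): 2 + j50 → |·| = √(2²+50²) = √2504 ≈ 50.04, ∠ = arctan(50/2) ≈ 87.71°
zero (s+362): 362 + j50 → |·| = √(362²+50²) = √133544 ≈ 365.44, ∠ = arctan(50/362) ≈ 7.86°
pole (s+50): 50 + j50 → |·| = √(50²+50²) = √5000 ≈ 70.711, ∠ = arctan(50/50) ≈ 45.00°
pole (s+407): 407 + j50 → |·| = √(407²+50²) = √168149 ≈ 410.06, ∠ = arctan(50/407) ≈ 7.00°
pole (s+937): 937 + j50 → |·| = √(937²+50²) = √880469 ≈ 938.33, ∠ = arctan(50/937) ≈ 3.05°
|H| = 20 · 18287 / 2.7208e+07 ≈ 0.013442
Gain = 20 log₁₀(0.013442) ≈ -37.43 dB
∠H = 95.57° − 55.05° = 40.52°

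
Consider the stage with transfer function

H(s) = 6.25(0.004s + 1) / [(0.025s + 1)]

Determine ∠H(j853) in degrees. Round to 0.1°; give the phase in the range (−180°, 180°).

At ω = 853 rad/s:
zero (1 + j853·0.004) = 1 + j3.412 → |·| ≈ 3.5555, ∠ ≈ 73.67°
pole (1 + j853·0.025) = 1 + j21.325 → |·| ≈ 21.348, ∠ ≈ 87.32°
∠H = (73.67°) − (87.32°) = -13.65°

-13.7°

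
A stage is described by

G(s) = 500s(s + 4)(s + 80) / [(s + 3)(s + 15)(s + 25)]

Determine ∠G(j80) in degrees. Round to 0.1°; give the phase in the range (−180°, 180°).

At s = jω = j80:
zero (s+4): 4 + j80 → |·| = √(4²+80²) = √6416 ≈ 80.1, ∠ = arctan(80/4) ≈ 87.14°
zero (s+80): 80 + j80 → |·| = √(80²+80²) = √12800 ≈ 113.14, ∠ = arctan(80/80) ≈ 45.00°
zero at origin: s = j80 → |·| = 80, ∠ = 90.00°
pole (s+3): 3 + j80 → |·| = √(3²+80²) = √6409 ≈ 80.056, ∠ = arctan(80/3) ≈ 87.85°
pole (s+15): 15 + j80 → |·| = √(15²+80²) = √6625 ≈ 81.394, ∠ = arctan(80/15) ≈ 79.38°
pole (s+25): 25 + j80 → |·| = √(25²+80²) = √7025 ≈ 83.815, ∠ = arctan(80/25) ≈ 72.65°
∠G = 222.14° − 239.88° = -17.74°

-17.7°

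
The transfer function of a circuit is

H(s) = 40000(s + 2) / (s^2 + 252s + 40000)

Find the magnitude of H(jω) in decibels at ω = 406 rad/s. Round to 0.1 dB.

At s = jω = j406:
zero (s+2): 2 + j406 → |·| = √(2²+406²) = √164840 ≈ 406, ∠ = arctan(406/2) ≈ 89.72°
quadratic: (j406)² + 252·j406 + 40000 = -124836 + j102312 → |·| ≈ 1.6141e+05, ∠ ≈ 140.66°
|H| = 40000 · 406 / 1.6141e+05 ≈ 100.61
Gain = 20 log₁₀(100.61) ≈ 40.05 dB

40.1 dB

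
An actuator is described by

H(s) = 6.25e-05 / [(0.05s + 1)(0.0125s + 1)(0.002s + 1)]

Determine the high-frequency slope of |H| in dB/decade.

-60 dB/decade

Each pole contributes −20 dB/decade at high frequency; each zero contributes +20 dB/decade.
Net: 0 zero(s) − 3 pole(s) → -60 dB/decade.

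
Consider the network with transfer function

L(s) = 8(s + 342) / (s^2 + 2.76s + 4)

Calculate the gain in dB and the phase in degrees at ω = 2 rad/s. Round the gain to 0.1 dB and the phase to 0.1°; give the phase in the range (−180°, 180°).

53.9 dB, -89.7°

At s = jω = j2:
zero (s+342): 342 + j2 → |·| = √(342²+2²) = √116968 ≈ 342.01, ∠ = arctan(2/342) ≈ 0.34°
quadratic: (j2)² + 2.76·j2 + 4 = 0 + j5.52 → |·| ≈ 5.52, ∠ ≈ 90.00°
|L| = 8 · 342.01 / 5.52 ≈ 495.67
Gain = 20 log₁₀(495.67) ≈ 53.90 dB
∠L = 0.34° − 90.00° = -89.66°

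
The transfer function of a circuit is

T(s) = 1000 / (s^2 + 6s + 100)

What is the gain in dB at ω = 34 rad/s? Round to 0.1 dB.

At s = jω = j34:
quadratic: (j34)² + 6·j34 + 100 = -1056 + j204 → |·| ≈ 1075.5, ∠ ≈ 169.07°
|T| = 1000 / 1075.5 ≈ 0.9298
Gain = 20 log₁₀(0.9298) ≈ -0.63 dB

-0.6 dB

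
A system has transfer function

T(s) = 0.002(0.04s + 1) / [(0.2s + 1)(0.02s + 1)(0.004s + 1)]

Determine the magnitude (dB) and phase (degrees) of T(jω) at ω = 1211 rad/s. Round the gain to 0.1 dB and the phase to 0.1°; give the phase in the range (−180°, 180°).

-109.5 dB, -166.9°

At ω = 1211 rad/s:
zero (1 + j1211·0.04) = 1 + j48.44 → |·| ≈ 48.45, ∠ ≈ 88.82°
pole (1 + j1211·0.2) = 1 + j242.2 → |·| ≈ 242.2, ∠ ≈ 89.76°
pole (1 + j1211·0.02) = 1 + j24.22 → |·| ≈ 24.241, ∠ ≈ 87.64°
pole (1 + j1211·0.004) = 1 + j4.844 → |·| ≈ 4.9461, ∠ ≈ 78.34°
|T| = 0.002 · 48.45 / (242.2 · 24.241 · 4.9461) ≈ 3.3368e-06
Gain = 20 log₁₀(3.3368e-06) ≈ -109.53 dB
∠T = (88.82°) − (89.76° + 87.64° + 78.34°) = -166.92°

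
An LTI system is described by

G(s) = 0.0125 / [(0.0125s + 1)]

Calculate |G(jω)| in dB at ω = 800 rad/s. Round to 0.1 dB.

-58.1 dB

At ω = 800 rad/s:
pole (1 + j800·0.0125) = 1 + j10 → |·| ≈ 10.05, ∠ ≈ 84.29°
|G| = 0.0125 · 1 / (10.05) ≈ 0.0012438
Gain = 20 log₁₀(0.0012438) ≈ -58.10 dB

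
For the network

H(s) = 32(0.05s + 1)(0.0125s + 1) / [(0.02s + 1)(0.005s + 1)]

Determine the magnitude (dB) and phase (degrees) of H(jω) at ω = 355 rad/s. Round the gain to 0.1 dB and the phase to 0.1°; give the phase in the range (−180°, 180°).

At ω = 355 rad/s:
zero (1 + j355·0.05) = 1 + j17.75 → |·| ≈ 17.778, ∠ ≈ 86.78°
zero (1 + j355·0.0125) = 1 + j4.4375 → |·| ≈ 4.5488, ∠ ≈ 77.30°
pole (1 + j355·0.02) = 1 + j7.1 → |·| ≈ 7.1701, ∠ ≈ 81.98°
pole (1 + j355·0.005) = 1 + j1.775 → |·| ≈ 2.0373, ∠ ≈ 60.60°
|H| = 32 · 17.778 · 4.5488 / (7.1701 · 2.0373) ≈ 177.15
Gain = 20 log₁₀(177.15) ≈ 44.97 dB
∠H = (86.78° + 77.30°) − (81.98° + 60.60°) = 21.50°

45.0 dB, 21.5°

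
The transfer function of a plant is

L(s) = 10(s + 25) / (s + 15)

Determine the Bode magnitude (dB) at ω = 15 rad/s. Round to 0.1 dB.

22.8 dB

At s = jω = j15:
zero (s+25): 25 + j15 → |·| = √(25²+15²) = √850 ≈ 29.155, ∠ = arctan(15/25) ≈ 30.96°
pole (s+15): 15 + j15 → |·| = √(15²+15²) = √450 ≈ 21.213, ∠ = arctan(15/15) ≈ 45.00°
|L| = 10 · 29.155 / 21.213 ≈ 13.744
Gain = 20 log₁₀(13.744) ≈ 22.76 dB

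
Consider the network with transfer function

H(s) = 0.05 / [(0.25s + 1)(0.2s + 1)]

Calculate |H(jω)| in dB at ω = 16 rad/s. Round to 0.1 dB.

At ω = 16 rad/s:
pole (1 + j16·0.25) = 1 + j4 → |·| ≈ 4.1231, ∠ ≈ 75.96°
pole (1 + j16·0.2) = 1 + j3.2 → |·| ≈ 3.3526, ∠ ≈ 72.65°
|H| = 0.05 · 1 / (4.1231 · 3.3526) ≈ 0.0036171
Gain = 20 log₁₀(0.0036171) ≈ -48.83 dB

-48.8 dB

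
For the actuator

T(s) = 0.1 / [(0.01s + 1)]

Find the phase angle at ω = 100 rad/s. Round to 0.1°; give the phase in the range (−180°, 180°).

-45.0°

At ω = 100 rad/s:
pole (1 + j100·0.01) = 1 + j1 → |·| ≈ 1.4142, ∠ ≈ 45.00°
∠T = (0°) − (45.00°) = -45.00°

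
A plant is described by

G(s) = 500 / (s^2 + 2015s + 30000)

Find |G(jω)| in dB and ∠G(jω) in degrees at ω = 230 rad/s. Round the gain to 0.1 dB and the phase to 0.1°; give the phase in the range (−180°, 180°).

Substitute s = j230:
Numerator: 500 = 500 + j0
Denominator: (j230)^2 + 2015(j230) + 30000 = -22900 + j463450
|N| = √(500² + 0²) ≈ 500, ∠N ≈ 0.00°
|D| = √(22900² + 463450²) ≈ 4.6402e+05, ∠D ≈ 92.83°
|G| = 500 / 4.6402e+05 ≈ 0.0010775
Gain = 20 log₁₀(0.0010775) ≈ -59.35 dB
∠G = 0.00° − 92.83° = -92.83°

-59.4 dB, -92.8°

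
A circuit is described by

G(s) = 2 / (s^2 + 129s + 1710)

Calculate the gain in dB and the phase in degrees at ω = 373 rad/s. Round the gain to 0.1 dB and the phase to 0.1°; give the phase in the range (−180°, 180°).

-97.2 dB, -160.7°

Substitute s = j373:
Numerator: 2 = 2 + j0
Denominator: (j373)^2 + 129(j373) + 1710 = -137419 + j48117
|N| = √(2² + 0²) ≈ 2, ∠N ≈ 0.00°
|D| = √(137419² + 48117²) ≈ 1.456e+05, ∠D ≈ 160.70°
|G| = 2 / 1.456e+05 ≈ 1.3736e-05
Gain = 20 log₁₀(1.3736e-05) ≈ -97.24 dB
∠G = 0.00° − 160.70° = -160.70°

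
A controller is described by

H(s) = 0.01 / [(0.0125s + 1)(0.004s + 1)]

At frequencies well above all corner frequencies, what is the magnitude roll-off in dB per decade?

Each pole contributes −20 dB/decade at high frequency; each zero contributes +20 dB/decade.
Net: 0 zero(s) − 2 pole(s) → -40 dB/decade.

-40 dB/decade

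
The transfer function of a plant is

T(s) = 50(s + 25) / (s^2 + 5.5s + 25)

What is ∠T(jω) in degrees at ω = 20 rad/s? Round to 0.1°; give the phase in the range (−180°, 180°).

-125.0°

At s = jω = j20:
zero (s+25): 25 + j20 → |·| = √(25²+20²) = √1025 ≈ 32.016, ∠ = arctan(20/25) ≈ 38.66°
quadratic: (j20)² + 5.5·j20 + 25 = -375 + j110 → |·| ≈ 390.8, ∠ ≈ 163.65°
∠T = 38.66° − 163.65° = -124.99°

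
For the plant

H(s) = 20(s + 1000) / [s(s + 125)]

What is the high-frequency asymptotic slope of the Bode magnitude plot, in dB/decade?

-20 dB/decade

Each pole contributes −20 dB/decade at high frequency; each zero contributes +20 dB/decade.
Net: 1 zero(s) − 2 pole(s) → -20 dB/decade.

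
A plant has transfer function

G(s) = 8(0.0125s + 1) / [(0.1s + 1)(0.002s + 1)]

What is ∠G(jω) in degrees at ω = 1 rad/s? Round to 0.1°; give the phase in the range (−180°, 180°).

At ω = 1 rad/s:
zero (1 + j1·0.0125) = 1 + j0.0125 → |·| ≈ 1.0001, ∠ ≈ 0.72°
pole (1 + j1·0.1) = 1 + j0.1 → |·| ≈ 1.005, ∠ ≈ 5.71°
pole (1 + j1·0.002) = 1 + j0.002 → |·| ≈ 1, ∠ ≈ 0.11°
∠G = (0.72°) − (5.71° + 0.11°) = -5.10°

-5.1°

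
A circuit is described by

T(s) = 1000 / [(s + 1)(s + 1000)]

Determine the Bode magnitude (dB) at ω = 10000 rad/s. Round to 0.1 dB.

-100.0 dB

At s = jω = j10000:
pole (s+1): 1 + j10000 → |·| = √(1²+10000²) = √100000001 ≈ 10000, ∠ = arctan(10000/1) ≈ 89.99°
pole (s+1000): 1000 + j10000 → |·| = √(1000²+10000²) = √101000000 ≈ 10050, ∠ = arctan(10000/1000) ≈ 84.29°
|T| = 1000 / 1.005e+08 ≈ 9.9502e-06
Gain = 20 log₁₀(9.9502e-06) ≈ -100.04 dB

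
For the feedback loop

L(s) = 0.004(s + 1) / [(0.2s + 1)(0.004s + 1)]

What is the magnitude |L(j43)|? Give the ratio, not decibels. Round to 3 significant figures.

At ω = 43 rad/s:
zero (1 + j43·1) = 1 + j43 → |·| ≈ 43.012, ∠ ≈ 88.67°
pole (1 + j43·0.2) = 1 + j8.6 → |·| ≈ 8.6579, ∠ ≈ 83.37°
pole (1 + j43·0.004) = 1 + j0.172 → |·| ≈ 1.0147, ∠ ≈ 9.76°
|L| = 0.004 · 43.012 / (8.6579 · 1.0147) ≈ 0.019584

0.0196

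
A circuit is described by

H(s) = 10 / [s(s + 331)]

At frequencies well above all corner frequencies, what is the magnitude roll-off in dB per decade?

-40 dB/decade

Each pole contributes −20 dB/decade at high frequency; each zero contributes +20 dB/decade.
Net: 0 zero(s) − 2 pole(s) → -40 dB/decade.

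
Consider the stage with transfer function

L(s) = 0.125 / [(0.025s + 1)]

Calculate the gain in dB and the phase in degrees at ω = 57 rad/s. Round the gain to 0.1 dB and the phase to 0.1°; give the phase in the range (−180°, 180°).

-22.9 dB, -54.9°

At ω = 57 rad/s:
pole (1 + j57·0.025) = 1 + j1.425 → |·| ≈ 1.7409, ∠ ≈ 54.94°
|L| = 0.125 · 1 / (1.7409) ≈ 0.071802
Gain = 20 log₁₀(0.071802) ≈ -22.88 dB
∠L = (0°) − (54.94°) = -54.94°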